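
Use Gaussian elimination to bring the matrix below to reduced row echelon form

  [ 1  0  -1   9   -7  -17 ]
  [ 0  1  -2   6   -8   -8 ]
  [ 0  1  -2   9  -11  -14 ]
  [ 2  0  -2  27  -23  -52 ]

ρ4 := ρ4 − 2·ρ1
  [ 1  0  -1  9   -7  -17 ]
  [ 0  1  -2  6   -8   -8 ]
  [ 0  1  -2  9  -11  -14 ]
  [ 0  0   0  9   -9  -18 ]
ρ3 := ρ3 − ρ2
  [ 1  0  -1  9  -7  -17 ]
  [ 0  1  -2  6  -8   -8 ]
  [ 0  0   0  3  -3   -6 ]
  [ 0  0   0  9  -9  -18 ]
ρ3 := 1/3·ρ3
  [ 1  0  -1  9  -7  -17 ]
  [ 0  1  -2  6  -8   -8 ]
  [ 0  0   0  1  -1   -2 ]
  [ 0  0   0  9  -9  -18 ]
ρ4 := ρ4 − 9·ρ3
  [ 1  0  -1  9  -7  -17 ]
  [ 0  1  -2  6  -8   -8 ]
  [ 0  0   0  1  -1   -2 ]
  [ 0  0   0  0   0    0 ]
ρ2 := ρ2 − 6·ρ3
  [ 1  0  -1  9  -7  -17 ]
  [ 0  1  -2  0  -2    4 ]
  [ 0  0   0  1  -1   -2 ]
  [ 0  0   0  0   0    0 ]
ρ1 := ρ1 − 9·ρ3
  [ 1  0  -1  0   2   1 ]
  [ 0  1  -2  0  -2   4 ]
  [ 0  0   0  1  -1  -2 ]
  [ 0  0   0  0   0   0 ]

[[1, 0, -1, 0, 2, 1], [0, 1, -2, 0, -2, 4], [0, 0, 0, 1, -1, -2], [0, 0, 0, 0, 0, 0]]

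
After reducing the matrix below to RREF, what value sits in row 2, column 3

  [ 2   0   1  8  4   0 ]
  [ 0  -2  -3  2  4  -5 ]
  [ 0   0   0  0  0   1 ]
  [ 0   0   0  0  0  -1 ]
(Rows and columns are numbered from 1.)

R1 → 1/2·R1
R2 → -1/2·R2
R4 → R4 + R3
R2 → R2 − 5/2·R3

3/2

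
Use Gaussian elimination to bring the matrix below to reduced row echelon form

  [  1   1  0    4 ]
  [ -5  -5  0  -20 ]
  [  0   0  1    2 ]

[[1, 1, 0, 4], [0, 0, 1, 2], [0, 0, 0, 0]]

R2 -> R2 + 5·R1
R2 <=> R3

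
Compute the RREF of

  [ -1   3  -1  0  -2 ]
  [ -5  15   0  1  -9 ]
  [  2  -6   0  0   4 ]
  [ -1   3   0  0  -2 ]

[[1, -3, 0, 0, 2], [0, 0, 1, 0, 0], [0, 0, 0, 1, 1], [0, 0, 0, 0, 0]]

Multiply ρ1 by -1.
  [  1  -3  1  0   2 ]
  [ -5  15  0  1  -9 ]
  [  2  -6  0  0   4 ]
  [ -1   3  0  0  -2 ]
Add 5 times ρ1 to ρ2.
  [  1  -3  1  0   2 ]
  [  0   0  5  1   1 ]
  [  2  -6  0  0   4 ]
  [ -1   3  0  0  -2 ]
Subtract 2 times ρ1 from ρ3.
  [  1  -3   1  0   2 ]
  [  0   0   5  1   1 ]
  [  0   0  -2  0   0 ]
  [ -1   3   0  0  -2 ]
Add ρ1 to ρ4.
  [ 1  -3   1  0  2 ]
  [ 0   0   5  1  1 ]
  [ 0   0  -2  0  0 ]
  [ 0   0   1  0  0 ]
Multiply ρ2 by 1/5.
  [ 1  -3   1    0    2 ]
  [ 0   0   1  1/5  1/5 ]
  [ 0   0  -2    0    0 ]
  [ 0   0   1    0    0 ]
Add 2 times ρ2 to ρ3.
  [ 1  -3  1    0    2 ]
  [ 0   0  1  1/5  1/5 ]
  [ 0   0  0  2/5  2/5 ]
  [ 0   0  1    0    0 ]
Subtract ρ2 from ρ4.
  [ 1  -3  1     0     2 ]
  [ 0   0  1   1/5   1/5 ]
  [ 0   0  0   2/5   2/5 ]
  [ 0   0  0  -1/5  -1/5 ]
Multiply ρ3 by 5/2.
  [ 1  -3  1     0     2 ]
  [ 0   0  1   1/5   1/5 ]
  [ 0   0  0     1     1 ]
  [ 0   0  0  -1/5  -1/5 ]
Add 1/5 times ρ3 to ρ4.
  [ 1  -3  1    0    2 ]
  [ 0   0  1  1/5  1/5 ]
  [ 0   0  0    1    1 ]
  [ 0   0  0    0    0 ]
Subtract 1/5 times ρ3 from ρ2.
  [ 1  -3  1  0  2 ]
  [ 0   0  1  0  0 ]
  [ 0   0  0  1  1 ]
  [ 0   0  0  0  0 ]
Subtract ρ2 from ρ1.
  [ 1  -3  0  0  2 ]
  [ 0   0  1  0  0 ]
  [ 0   0  0  1  1 ]
  [ 0   0  0  0  0 ]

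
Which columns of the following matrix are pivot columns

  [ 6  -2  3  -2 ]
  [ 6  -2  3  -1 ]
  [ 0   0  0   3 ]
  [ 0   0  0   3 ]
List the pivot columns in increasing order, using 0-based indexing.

r1 := 1/6·r1
  [ 1  -1/3  1/2  -1/3 ]
  [ 6    -2    3    -1 ]
  [ 0     0    0     3 ]
  [ 0     0    0     3 ]
r2 := r2 − 6·r1
  [ 1  -1/3  1/2  -1/3 ]
  [ 0     0    0     1 ]
  [ 0     0    0     3 ]
  [ 0     0    0     3 ]
r3 := r3 − 3·r2
  [ 1  -1/3  1/2  -1/3 ]
  [ 0     0    0     1 ]
  [ 0     0    0     0 ]
  [ 0     0    0     3 ]
r4 := r4 − 3·r2
  [ 1  -1/3  1/2  -1/3 ]
  [ 0     0    0     1 ]
  [ 0     0    0     0 ]
  [ 0     0    0     0 ]
r1 := r1 + 1/3·r2
  [ 1  -1/3  1/2  0 ]
  [ 0     0    0  1 ]
  [ 0     0    0  0 ]
  [ 0     0    0  0 ]
Pivot columns are the columns containing a leading 1.

0, 3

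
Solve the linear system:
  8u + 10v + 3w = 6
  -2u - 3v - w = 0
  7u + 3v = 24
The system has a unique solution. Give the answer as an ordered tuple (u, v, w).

Form the augmented matrix and row-reduce:
  [  8  10   3  |   6 ]
  [ -2  -3  -1  |   0 ]
  [  7   3   0  |  24 ]
r1 := 1/8·r1
  [  1  5/4  3/8  |  3/4 ]
  [ -2   -3   -1  |    0 ]
  [  7    3    0  |   24 ]
r2 := r2 + 2·r1
  [ 1   5/4   3/8  |  3/4 ]
  [ 0  -1/2  -1/4  |  3/2 ]
  [ 7     3     0  |   24 ]
r3 := r3 − 7·r1
  [ 1    5/4    3/8  |   3/4 ]
  [ 0   -1/2   -1/4  |   3/2 ]
  [ 0  -23/4  -21/8  |  75/4 ]
r2 := -2·r2
  [ 1    5/4    3/8  |   3/4 ]
  [ 0      1    1/2  |    -3 ]
  [ 0  -23/4  -21/8  |  75/4 ]
r3 := r3 + 23/4·r2
  [ 1  5/4  3/8  |  3/4 ]
  [ 0    1  1/2  |   -3 ]
  [ 0    0  1/4  |  3/2 ]
r3 := 4·r3
  [ 1  5/4  3/8  |  3/4 ]
  [ 0    1  1/2  |   -3 ]
  [ 0    0    1  |    6 ]
r2 := r2 − 1/2·r3
  [ 1  5/4  3/8  |  3/4 ]
  [ 0    1    0  |   -6 ]
  [ 0    0    1  |    6 ]
r1 := r1 − 3/8·r3
  [ 1  5/4  0  |  -3/2 ]
  [ 0    1  0  |    -6 ]
  [ 0    0  1  |     6 ]
r1 := r1 − 5/4·r2
  [ 1  0  0  |   6 ]
  [ 0  1  0  |  -6 ]
  [ 0  0  1  |   6 ]
Reading off the last column: u = 6, v = -6, w = 6.

(6, -6, 6)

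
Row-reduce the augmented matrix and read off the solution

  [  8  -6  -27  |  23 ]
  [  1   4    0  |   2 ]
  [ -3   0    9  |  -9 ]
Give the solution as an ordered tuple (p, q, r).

(-2, 1, -5/3)

R1 ← 1/8·R1
  [  1  -3/4  -27/8  |  23/8 ]
  [  1     4      0  |     2 ]
  [ -3     0      9  |    -9 ]
R2 ← R2 − R1
  [  1  -3/4  -27/8  |  23/8 ]
  [  0  19/4   27/8  |  -7/8 ]
  [ -3     0      9  |    -9 ]
R3 ← R3 + 3·R1
  [ 1  -3/4  -27/8  |  23/8 ]
  [ 0  19/4   27/8  |  -7/8 ]
  [ 0  -9/4   -9/8  |  -3/8 ]
R2 ← 4/19·R2
  [ 1  -3/4  -27/8  |   23/8 ]
  [ 0     1  27/38  |  -7/38 ]
  [ 0  -9/4   -9/8  |   -3/8 ]
R3 ← R3 + 9/4·R2
  [ 1  -3/4  -27/8  |    23/8 ]
  [ 0     1  27/38  |   -7/38 ]
  [ 0     0   9/19  |  -15/19 ]
R3 ← 19/9·R3
  [ 1  -3/4  -27/8  |   23/8 ]
  [ 0     1  27/38  |  -7/38 ]
  [ 0     0      1  |   -5/3 ]
R2 ← R2 − 27/38·R3
  [ 1  -3/4  -27/8  |  23/8 ]
  [ 0     1      0  |     1 ]
  [ 0     0      1  |  -5/3 ]
R1 ← R1 + 27/8·R3
  [ 1  -3/4  0  |  -11/4 ]
  [ 0     1  0  |      1 ]
  [ 0     0  1  |   -5/3 ]
R1 ← R1 + 3/4·R2
  [ 1  0  0  |    -2 ]
  [ 0  1  0  |     1 ]
  [ 0  0  1  |  -5/3 ]
Reading off the last column: p = -2, q = 1, r = -5/3.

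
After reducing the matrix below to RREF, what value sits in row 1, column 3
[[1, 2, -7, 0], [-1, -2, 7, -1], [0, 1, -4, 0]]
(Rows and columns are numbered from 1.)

ρ2 -> ρ2 + ρ1
  [ 1  2  -7   0 ]
  [ 0  0   0  -1 ]
  [ 0  1  -4   0 ]
ρ2 ↔ ρ3
  [ 1  2  -7   0 ]
  [ 0  1  -4   0 ]
  [ 0  0   0  -1 ]
ρ3 -> -1·ρ3
  [ 1  2  -7  0 ]
  [ 0  1  -4  0 ]
  [ 0  0   0  1 ]
ρ1 -> ρ1 − 2·ρ2
  [ 1  0   1  0 ]
  [ 0  1  -4  0 ]
  [ 0  0   0  1 ]

1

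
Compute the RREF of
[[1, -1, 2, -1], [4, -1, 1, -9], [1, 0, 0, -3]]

[[1, 0, 0, -3], [0, 1, 0, -4], [0, 0, 1, -1]]

Subtract 4 times R1 from R2.
  [ 1  -1   2  -1 ]
  [ 0   3  -7  -5 ]
  [ 1   0   0  -3 ]
Subtract R1 from R3.
  [ 1  -1   2  -1 ]
  [ 0   3  -7  -5 ]
  [ 0   1  -2  -2 ]
Multiply R2 by 1/3.
  [ 1  -1     2    -1 ]
  [ 0   1  -7/3  -5/3 ]
  [ 0   1    -2    -2 ]
Subtract R2 from R3.
  [ 1  -1     2    -1 ]
  [ 0   1  -7/3  -5/3 ]
  [ 0   0   1/3  -1/3 ]
Multiply R3 by 3.
  [ 1  -1     2    -1 ]
  [ 0   1  -7/3  -5/3 ]
  [ 0   0     1    -1 ]
Add 7/3 times R3 to R2.
  [ 1  -1  2  -1 ]
  [ 0   1  0  -4 ]
  [ 0   0  1  -1 ]
Subtract 2 times R3 from R1.
  [ 1  -1  0   1 ]
  [ 0   1  0  -4 ]
  [ 0   0  1  -1 ]
Add R2 to R1.
  [ 1  0  0  -3 ]
  [ 0  1  0  -4 ]
  [ 0  0  1  -1 ]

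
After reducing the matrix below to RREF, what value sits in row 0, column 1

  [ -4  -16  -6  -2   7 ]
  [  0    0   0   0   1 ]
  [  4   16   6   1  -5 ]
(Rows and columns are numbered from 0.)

4

R1 -> -1/4·R1
  [ 1   4  3/2  1/2  -7/4 ]
  [ 0   0    0    0     1 ]
  [ 4  16    6    1    -5 ]
R3 -> R3 − 4·R1
  [ 1  4  3/2  1/2  -7/4 ]
  [ 0  0    0    0     1 ]
  [ 0  0    0   -1     2 ]
R2 ↔ R3
  [ 1  4  3/2  1/2  -7/4 ]
  [ 0  0    0   -1     2 ]
  [ 0  0    0    0     1 ]
R2 -> -1·R2
  [ 1  4  3/2  1/2  -7/4 ]
  [ 0  0    0    1    -2 ]
  [ 0  0    0    0     1 ]
R2 -> R2 + 2·R3
  [ 1  4  3/2  1/2  -7/4 ]
  [ 0  0    0    1     0 ]
  [ 0  0    0    0     1 ]
R1 -> R1 + 7/4·R3
  [ 1  4  3/2  1/2  0 ]
  [ 0  0    0    1  0 ]
  [ 0  0    0    0  1 ]
R1 -> R1 − 1/2·R2
  [ 1  4  3/2  0  0 ]
  [ 0  0    0  1  0 ]
  [ 0  0    0  0  1 ]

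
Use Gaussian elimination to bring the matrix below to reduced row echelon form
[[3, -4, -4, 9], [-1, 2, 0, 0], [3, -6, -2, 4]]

[[1, 0, 0, 1], [0, 1, 0, 1/2], [0, 0, 1, -2]]

ρ1 := 1/3·ρ1
  [  1  -4/3  -4/3  3 ]
  [ -1     2     0  0 ]
  [  3    -6    -2  4 ]
ρ2 := ρ2 + ρ1
  [ 1  -4/3  -4/3  3 ]
  [ 0   2/3  -4/3  3 ]
  [ 3    -6    -2  4 ]
ρ3 := ρ3 − 3·ρ1
  [ 1  -4/3  -4/3   3 ]
  [ 0   2/3  -4/3   3 ]
  [ 0    -2     2  -5 ]
ρ2 := 3/2·ρ2
  [ 1  -4/3  -4/3    3 ]
  [ 0     1    -2  9/2 ]
  [ 0    -2     2   -5 ]
ρ3 := ρ3 + 2·ρ2
  [ 1  -4/3  -4/3    3 ]
  [ 0     1    -2  9/2 ]
  [ 0     0    -2    4 ]
ρ3 := -1/2·ρ3
  [ 1  -4/3  -4/3    3 ]
  [ 0     1    -2  9/2 ]
  [ 0     0     1   -2 ]
ρ2 := ρ2 + 2·ρ3
  [ 1  -4/3  -4/3    3 ]
  [ 0     1     0  1/2 ]
  [ 0     0     1   -2 ]
ρ1 := ρ1 + 4/3·ρ3
  [ 1  -4/3  0  1/3 ]
  [ 0     1  0  1/2 ]
  [ 0     0  1   -2 ]
ρ1 := ρ1 + 4/3·ρ2
  [ 1  0  0    1 ]
  [ 0  1  0  1/2 ]
  [ 0  0  1   -2 ]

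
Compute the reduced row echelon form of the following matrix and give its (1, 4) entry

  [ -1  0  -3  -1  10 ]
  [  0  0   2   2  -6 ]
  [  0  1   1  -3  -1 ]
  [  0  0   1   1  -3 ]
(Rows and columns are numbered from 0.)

R1 → -1·R1
  [ 1  0  3   1  -10 ]
  [ 0  0  2   2   -6 ]
  [ 0  1  1  -3   -1 ]
  [ 0  0  1   1   -3 ]
R2 <-> R3
  [ 1  0  3   1  -10 ]
  [ 0  1  1  -3   -1 ]
  [ 0  0  2   2   -6 ]
  [ 0  0  1   1   -3 ]
R3 → 1/2·R3
  [ 1  0  3   1  -10 ]
  [ 0  1  1  -3   -1 ]
  [ 0  0  1   1   -3 ]
  [ 0  0  1   1   -3 ]
R4 → R4 − R3
  [ 1  0  3   1  -10 ]
  [ 0  1  1  -3   -1 ]
  [ 0  0  1   1   -3 ]
  [ 0  0  0   0    0 ]
R2 → R2 − R3
  [ 1  0  3   1  -10 ]
  [ 0  1  0  -4    2 ]
  [ 0  0  1   1   -3 ]
  [ 0  0  0   0    0 ]
R1 → R1 − 3·R3
  [ 1  0  0  -2  -1 ]
  [ 0  1  0  -4   2 ]
  [ 0  0  1   1  -3 ]
  [ 0  0  0   0   0 ]

2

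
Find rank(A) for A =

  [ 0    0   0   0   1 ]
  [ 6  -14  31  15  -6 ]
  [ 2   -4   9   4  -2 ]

ρ1 <=> ρ2
  [ 6  -14  31  15  -6 ]
  [ 0    0   0   0   1 ]
  [ 2   -4   9   4  -2 ]
ρ1 ← 1/6·ρ1
  [ 1  -7/3  31/6  5/2  -1 ]
  [ 0     0     0    0   1 ]
  [ 2    -4     9    4  -2 ]
ρ3 ← ρ3 − 2·ρ1
  [ 1  -7/3  31/6  5/2  -1 ]
  [ 0     0     0    0   1 ]
  [ 0   2/3  -4/3   -1   0 ]
ρ2 <=> ρ3
  [ 1  -7/3  31/6  5/2  -1 ]
  [ 0   2/3  -4/3   -1   0 ]
  [ 0     0     0    0   1 ]
ρ2 ← 3/2·ρ2
  [ 1  -7/3  31/6   5/2  -1 ]
  [ 0     1    -2  -3/2   0 ]
  [ 0     0     0     0   1 ]
ρ1 ← ρ1 + ρ3
  [ 1  -7/3  31/6   5/2  0 ]
  [ 0     1    -2  -3/2  0 ]
  [ 0     0     0     0  1 ]
ρ1 ← ρ1 + 7/3·ρ2
  [ 1  0  1/2    -1  0 ]
  [ 0  1   -2  -3/2  0 ]
  [ 0  0    0     0  1 ]
The reduced form has 3 nonzero rows.

rank = 3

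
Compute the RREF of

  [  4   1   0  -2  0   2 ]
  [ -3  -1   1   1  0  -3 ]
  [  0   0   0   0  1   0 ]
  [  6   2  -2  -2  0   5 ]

ρ1 -> 1/4·ρ1
  [  1  1/4   0  -1/2  0  1/2 ]
  [ -3   -1   1     1  0   -3 ]
  [  0    0   0     0  1    0 ]
  [  6    2  -2    -2  0    5 ]
ρ2 -> ρ2 + 3·ρ1
  [ 1   1/4   0  -1/2  0   1/2 ]
  [ 0  -1/4   1  -1/2  0  -3/2 ]
  [ 0     0   0     0  1     0 ]
  [ 6     2  -2    -2  0     5 ]
ρ4 -> ρ4 − 6·ρ1
  [ 1   1/4   0  -1/2  0   1/2 ]
  [ 0  -1/4   1  -1/2  0  -3/2 ]
  [ 0     0   0     0  1     0 ]
  [ 0   1/2  -2     1  0     2 ]
ρ2 -> -4·ρ2
  [ 1  1/4   0  -1/2  0  1/2 ]
  [ 0    1  -4     2  0    6 ]
  [ 0    0   0     0  1    0 ]
  [ 0  1/2  -2     1  0    2 ]
ρ4 -> ρ4 − 1/2·ρ2
  [ 1  1/4   0  -1/2  0  1/2 ]
  [ 0    1  -4     2  0    6 ]
  [ 0    0   0     0  1    0 ]
  [ 0    0   0     0  0   -1 ]
ρ4 -> -1·ρ4
  [ 1  1/4   0  -1/2  0  1/2 ]
  [ 0    1  -4     2  0    6 ]
  [ 0    0   0     0  1    0 ]
  [ 0    0   0     0  0    1 ]
ρ2 -> ρ2 − 6·ρ4
  [ 1  1/4   0  -1/2  0  1/2 ]
  [ 0    1  -4     2  0    0 ]
  [ 0    0   0     0  1    0 ]
  [ 0    0   0     0  0    1 ]
ρ1 -> ρ1 − 1/2·ρ4
  [ 1  1/4   0  -1/2  0  0 ]
  [ 0    1  -4     2  0  0 ]
  [ 0    0   0     0  1  0 ]
  [ 0    0   0     0  0  1 ]
ρ1 -> ρ1 − 1/4·ρ2
  [ 1  0   1  -1  0  0 ]
  [ 0  1  -4   2  0  0 ]
  [ 0  0   0   0  1  0 ]
  [ 0  0   0   0  0  1 ]

[[1, 0, 1, -1, 0, 0], [0, 1, -4, 2, 0, 0], [0, 0, 0, 0, 1, 0], [0, 0, 0, 0, 0, 1]]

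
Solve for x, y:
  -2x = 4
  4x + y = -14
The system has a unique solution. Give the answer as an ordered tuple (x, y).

(-2, -6)

Form the augmented matrix and row-reduce:
  [ -2  0  |    4 ]
  [  4  1  |  -14 ]
ρ1 ← -1/2·ρ1
  [ 1  0  |   -2 ]
  [ 4  1  |  -14 ]
ρ2 ← ρ2 − 4·ρ1
  [ 1  0  |  -2 ]
  [ 0  1  |  -6 ]
Reading off the last column: x = -2, y = -6.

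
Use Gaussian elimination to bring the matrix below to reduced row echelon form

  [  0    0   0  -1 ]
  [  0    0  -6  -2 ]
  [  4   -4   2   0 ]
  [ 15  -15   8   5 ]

[[1, -1, 0, 0], [0, 0, 1, 0], [0, 0, 0, 1], [0, 0, 0, 0]]

ρ1 ↔ ρ3
ρ1 := 1/4·ρ1
ρ4 := ρ4 − 15·ρ1
ρ2 := -1/6·ρ2
ρ4 := ρ4 − 1/2·ρ2
ρ3 := -1·ρ3
ρ4 := ρ4 − 29/6·ρ3
ρ2 := ρ2 − 1/3·ρ3
ρ1 := ρ1 − 1/2·ρ2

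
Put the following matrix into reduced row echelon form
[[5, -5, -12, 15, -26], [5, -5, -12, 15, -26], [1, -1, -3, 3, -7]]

Multiply R1 by 1/5.
  [ 1  -1  -12/5   3  -26/5 ]
  [ 5  -5    -12  15    -26 ]
  [ 1  -1     -3   3     -7 ]
Subtract 5 times R1 from R2.
  [ 1  -1  -12/5  3  -26/5 ]
  [ 0   0      0  0      0 ]
  [ 1  -1     -3  3     -7 ]
Subtract R1 from R3.
  [ 1  -1  -12/5  3  -26/5 ]
  [ 0   0      0  0      0 ]
  [ 0   0   -3/5  0   -9/5 ]
Swap R2 and R3.
  [ 1  -1  -12/5  3  -26/5 ]
  [ 0   0   -3/5  0   -9/5 ]
  [ 0   0      0  0      0 ]
Multiply R2 by -5/3.
  [ 1  -1  -12/5  3  -26/5 ]
  [ 0   0      1  0      3 ]
  [ 0   0      0  0      0 ]
Add 12/5 times R2 to R1.
  [ 1  -1  0  3  2 ]
  [ 0   0  1  0  3 ]
  [ 0   0  0  0  0 ]

[[1, -1, 0, 3, 2], [0, 0, 1, 0, 3], [0, 0, 0, 0, 0]]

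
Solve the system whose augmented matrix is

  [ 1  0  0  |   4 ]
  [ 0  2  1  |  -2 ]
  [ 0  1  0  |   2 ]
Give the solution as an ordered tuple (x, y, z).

R2 ← 1/2·R2
  [ 1  0    0  |   4 ]
  [ 0  1  1/2  |  -1 ]
  [ 0  1    0  |   2 ]
R3 ← R3 − R2
  [ 1  0     0  |   4 ]
  [ 0  1   1/2  |  -1 ]
  [ 0  0  -1/2  |   3 ]
R3 ← -2·R3
  [ 1  0    0  |   4 ]
  [ 0  1  1/2  |  -1 ]
  [ 0  0    1  |  -6 ]
R2 ← R2 − 1/2·R3
  [ 1  0  0  |   4 ]
  [ 0  1  0  |   2 ]
  [ 0  0  1  |  -6 ]
Reading off the last column: x = 4, y = 2, z = -6.

(4, 2, -6)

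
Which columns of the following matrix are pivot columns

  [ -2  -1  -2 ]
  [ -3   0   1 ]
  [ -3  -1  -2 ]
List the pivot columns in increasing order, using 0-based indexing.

R1 ← -1/2·R1
  [  1  1/2   1 ]
  [ -3    0   1 ]
  [ -3   -1  -2 ]
R2 ← R2 + 3·R1
  [  1  1/2   1 ]
  [  0  3/2   4 ]
  [ -3   -1  -2 ]
R3 ← R3 + 3·R1
  [ 1  1/2  1 ]
  [ 0  3/2  4 ]
  [ 0  1/2  1 ]
R2 ← 2/3·R2
  [ 1  1/2    1 ]
  [ 0    1  8/3 ]
  [ 0  1/2    1 ]
R3 ← R3 − 1/2·R2
  [ 1  1/2     1 ]
  [ 0    1   8/3 ]
  [ 0    0  -1/3 ]
R3 ← -3·R3
  [ 1  1/2    1 ]
  [ 0    1  8/3 ]
  [ 0    0    1 ]
R2 ← R2 − 8/3·R3
  [ 1  1/2  1 ]
  [ 0    1  0 ]
  [ 0    0  1 ]
R1 ← R1 − R3
  [ 1  1/2  0 ]
  [ 0    1  0 ]
  [ 0    0  1 ]
R1 ← R1 − 1/2·R2
  [ 1  0  0 ]
  [ 0  1  0 ]
  [ 0  0  1 ]
Pivot columns are the columns containing a leading 1.

0, 1, 2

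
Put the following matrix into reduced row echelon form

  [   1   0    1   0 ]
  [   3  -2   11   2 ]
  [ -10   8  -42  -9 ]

[[1, 0, 1, 0], [0, 1, -4, 0], [0, 0, 0, 1]]

ρ2 -> ρ2 − 3·ρ1
  [   1   0    1   0 ]
  [   0  -2    8   2 ]
  [ -10   8  -42  -9 ]
ρ3 -> ρ3 + 10·ρ1
  [ 1   0    1   0 ]
  [ 0  -2    8   2 ]
  [ 0   8  -32  -9 ]
ρ2 -> -1/2·ρ2
  [ 1  0    1   0 ]
  [ 0  1   -4  -1 ]
  [ 0  8  -32  -9 ]
ρ3 -> ρ3 − 8·ρ2
  [ 1  0   1   0 ]
  [ 0  1  -4  -1 ]
  [ 0  0   0  -1 ]
ρ3 -> -1·ρ3
  [ 1  0   1   0 ]
  [ 0  1  -4  -1 ]
  [ 0  0   0   1 ]
ρ2 -> ρ2 + ρ3
  [ 1  0   1  0 ]
  [ 0  1  -4  0 ]
  [ 0  0   0  1 ]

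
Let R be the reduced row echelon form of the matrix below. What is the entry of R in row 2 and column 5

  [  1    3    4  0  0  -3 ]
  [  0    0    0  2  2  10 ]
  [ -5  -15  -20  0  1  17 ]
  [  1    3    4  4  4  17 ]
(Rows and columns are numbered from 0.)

R3 := R3 + 5·R1
  [ 1  3  4  0  0  -3 ]
  [ 0  0  0  2  2  10 ]
  [ 0  0  0  0  1   2 ]
  [ 1  3  4  4  4  17 ]
R4 := R4 − R1
  [ 1  3  4  0  0  -3 ]
  [ 0  0  0  2  2  10 ]
  [ 0  0  0  0  1   2 ]
  [ 0  0  0  4  4  20 ]
R2 := 1/2·R2
  [ 1  3  4  0  0  -3 ]
  [ 0  0  0  1  1   5 ]
  [ 0  0  0  0  1   2 ]
  [ 0  0  0  4  4  20 ]
R4 := R4 − 4·R2
  [ 1  3  4  0  0  -3 ]
  [ 0  0  0  1  1   5 ]
  [ 0  0  0  0  1   2 ]
  [ 0  0  0  0  0   0 ]
R2 := R2 − R3
  [ 1  3  4  0  0  -3 ]
  [ 0  0  0  1  0   3 ]
  [ 0  0  0  0  1   2 ]
  [ 0  0  0  0  0   0 ]

2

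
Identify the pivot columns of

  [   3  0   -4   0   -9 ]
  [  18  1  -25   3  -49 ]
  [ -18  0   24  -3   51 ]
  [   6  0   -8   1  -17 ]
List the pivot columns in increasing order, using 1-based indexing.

1, 2, 4

R1 → 1/3·R1
R2 → R2 − 18·R1
R3 → R3 + 18·R1
R4 → R4 − 6·R1
R3 → -1/3·R3
R4 → R4 − R3
R2 → R2 − 3·R3
Pivot columns are the columns containing a leading 1.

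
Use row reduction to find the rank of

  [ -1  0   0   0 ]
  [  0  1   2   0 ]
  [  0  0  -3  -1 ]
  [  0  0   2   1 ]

rank = 4

R1 → -1·R1
  [ 1  0   0   0 ]
  [ 0  1   2   0 ]
  [ 0  0  -3  -1 ]
  [ 0  0   2   1 ]
R3 → -1/3·R3
  [ 1  0  0    0 ]
  [ 0  1  2    0 ]
  [ 0  0  1  1/3 ]
  [ 0  0  2    1 ]
R4 → R4 − 2·R3
  [ 1  0  0    0 ]
  [ 0  1  2    0 ]
  [ 0  0  1  1/3 ]
  [ 0  0  0  1/3 ]
R4 → 3·R4
  [ 1  0  0    0 ]
  [ 0  1  2    0 ]
  [ 0  0  1  1/3 ]
  [ 0  0  0    1 ]
R3 → R3 − 1/3·R4
  [ 1  0  0  0 ]
  [ 0  1  2  0 ]
  [ 0  0  1  0 ]
  [ 0  0  0  1 ]
R2 → R2 − 2·R3
  [ 1  0  0  0 ]
  [ 0  1  0  0 ]
  [ 0  0  1  0 ]
  [ 0  0  0  1 ]
The reduced form has 4 nonzero rows.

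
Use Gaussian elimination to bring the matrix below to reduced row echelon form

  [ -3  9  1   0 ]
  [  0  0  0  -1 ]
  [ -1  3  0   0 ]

R1 := -1/3·R1
  [  1  -3  -1/3   0 ]
  [  0   0     0  -1 ]
  [ -1   3     0   0 ]
R3 := R3 + R1
  [ 1  -3  -1/3   0 ]
  [ 0   0     0  -1 ]
  [ 0   0  -1/3   0 ]
R2 ↔ R3
  [ 1  -3  -1/3   0 ]
  [ 0   0  -1/3   0 ]
  [ 0   0     0  -1 ]
R2 := -3·R2
  [ 1  -3  -1/3   0 ]
  [ 0   0     1   0 ]
  [ 0   0     0  -1 ]
R3 := -1·R3
  [ 1  -3  -1/3  0 ]
  [ 0   0     1  0 ]
  [ 0   0     0  1 ]
R1 := R1 + 1/3·R2
  [ 1  -3  0  0 ]
  [ 0   0  1  0 ]
  [ 0   0  0  1 ]

[[1, -3, 0, 0], [0, 0, 1, 0], [0, 0, 0, 1]]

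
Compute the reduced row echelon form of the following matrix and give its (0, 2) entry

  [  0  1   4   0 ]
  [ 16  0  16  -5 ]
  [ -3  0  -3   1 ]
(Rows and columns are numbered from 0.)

1

Swap ρ1 and ρ2.
  [ 16  0  16  -5 ]
  [  0  1   4   0 ]
  [ -3  0  -3   1 ]
Multiply ρ1 by 1/16.
  [  1  0   1  -5/16 ]
  [  0  1   4      0 ]
  [ -3  0  -3      1 ]
Add 3 times ρ1 to ρ3.
  [ 1  0  1  -5/16 ]
  [ 0  1  4      0 ]
  [ 0  0  0   1/16 ]
Multiply ρ3 by 16.
  [ 1  0  1  -5/16 ]
  [ 0  1  4      0 ]
  [ 0  0  0      1 ]
Add 5/16 times ρ3 to ρ1.
  [ 1  0  1  0 ]
  [ 0  1  4  0 ]
  [ 0  0  0  1 ]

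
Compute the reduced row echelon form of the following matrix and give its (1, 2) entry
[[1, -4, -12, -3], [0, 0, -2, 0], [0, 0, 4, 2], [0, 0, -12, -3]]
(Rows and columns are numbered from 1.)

-4

R2 := -1/2·R2
  [ 1  -4  -12  -3 ]
  [ 0   0    1   0 ]
  [ 0   0    4   2 ]
  [ 0   0  -12  -3 ]
R3 := R3 − 4·R2
  [ 1  -4  -12  -3 ]
  [ 0   0    1   0 ]
  [ 0   0    0   2 ]
  [ 0   0  -12  -3 ]
R4 := R4 + 12·R2
  [ 1  -4  -12  -3 ]
  [ 0   0    1   0 ]
  [ 0   0    0   2 ]
  [ 0   0    0  -3 ]
R3 := 1/2·R3
  [ 1  -4  -12  -3 ]
  [ 0   0    1   0 ]
  [ 0   0    0   1 ]
  [ 0   0    0  -3 ]
R4 := R4 + 3·R3
  [ 1  -4  -12  -3 ]
  [ 0   0    1   0 ]
  [ 0   0    0   1 ]
  [ 0   0    0   0 ]
R1 := R1 + 3·R3
  [ 1  -4  -12  0 ]
  [ 0   0    1  0 ]
  [ 0   0    0  1 ]
  [ 0   0    0  0 ]
R1 := R1 + 12·R2
  [ 1  -4  0  0 ]
  [ 0   0  1  0 ]
  [ 0   0  0  1 ]
  [ 0   0  0  0 ]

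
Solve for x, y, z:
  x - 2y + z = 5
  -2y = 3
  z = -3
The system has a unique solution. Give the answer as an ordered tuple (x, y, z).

Form the augmented matrix and row-reduce:
  [ 1  -2  1  |   5 ]
  [ 0  -2  0  |   3 ]
  [ 0   0  1  |  -3 ]
Multiply R2 by -1/2.
  [ 1  -2  1  |     5 ]
  [ 0   1  0  |  -3/2 ]
  [ 0   0  1  |    -3 ]
Subtract R3 from R1.
  [ 1  -2  0  |     8 ]
  [ 0   1  0  |  -3/2 ]
  [ 0   0  1  |    -3 ]
Add 2 times R2 to R1.
  [ 1  0  0  |     5 ]
  [ 0  1  0  |  -3/2 ]
  [ 0  0  1  |    -3 ]
Reading off the last column: x = 5, y = -3/2, z = -3.

(5, -3/2, -3)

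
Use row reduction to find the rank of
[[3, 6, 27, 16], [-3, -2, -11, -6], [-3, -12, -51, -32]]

rank = 3

ρ1 → 1/3·ρ1
  [  1    2    9  16/3 ]
  [ -3   -2  -11    -6 ]
  [ -3  -12  -51   -32 ]
ρ2 → ρ2 + 3·ρ1
  [  1    2    9  16/3 ]
  [  0    4   16    10 ]
  [ -3  -12  -51   -32 ]
ρ3 → ρ3 + 3·ρ1
  [ 1   2    9  16/3 ]
  [ 0   4   16    10 ]
  [ 0  -6  -24   -16 ]
ρ2 → 1/4·ρ2
  [ 1   2    9  16/3 ]
  [ 0   1    4   5/2 ]
  [ 0  -6  -24   -16 ]
ρ3 → ρ3 + 6·ρ2
  [ 1  2  9  16/3 ]
  [ 0  1  4   5/2 ]
  [ 0  0  0    -1 ]
ρ3 → -1·ρ3
  [ 1  2  9  16/3 ]
  [ 0  1  4   5/2 ]
  [ 0  0  0     1 ]
ρ2 → ρ2 − 5/2·ρ3
  [ 1  2  9  16/3 ]
  [ 0  1  4     0 ]
  [ 0  0  0     1 ]
ρ1 → ρ1 − 16/3·ρ3
  [ 1  2  9  0 ]
  [ 0  1  4  0 ]
  [ 0  0  0  1 ]
ρ1 → ρ1 − 2·ρ2
  [ 1  0  1  0 ]
  [ 0  1  4  0 ]
  [ 0  0  0  1 ]
The reduced form has 3 nonzero rows.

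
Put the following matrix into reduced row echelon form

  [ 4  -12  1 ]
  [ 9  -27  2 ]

[[1, -3, 0], [0, 0, 1]]

R1 := 1/4·R1
  [ 1   -3  1/4 ]
  [ 9  -27    2 ]
R2 := R2 − 9·R1
  [ 1  -3   1/4 ]
  [ 0   0  -1/4 ]
R2 := -4·R2
  [ 1  -3  1/4 ]
  [ 0   0    1 ]
R1 := R1 − 1/4·R2
  [ 1  -3  0 ]
  [ 0   0  1 ]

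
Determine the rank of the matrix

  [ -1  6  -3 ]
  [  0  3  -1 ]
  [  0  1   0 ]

rank = 3

r1 -> -1·r1
  [ 1  -6   3 ]
  [ 0   3  -1 ]
  [ 0   1   0 ]
r2 -> 1/3·r2
  [ 1  -6     3 ]
  [ 0   1  -1/3 ]
  [ 0   1     0 ]
r3 -> r3 − r2
  [ 1  -6     3 ]
  [ 0   1  -1/3 ]
  [ 0   0   1/3 ]
r3 -> 3·r3
  [ 1  -6     3 ]
  [ 0   1  -1/3 ]
  [ 0   0     1 ]
r2 -> r2 + 1/3·r3
  [ 1  -6  3 ]
  [ 0   1  0 ]
  [ 0   0  1 ]
r1 -> r1 − 3·r3
  [ 1  -6  0 ]
  [ 0   1  0 ]
  [ 0   0  1 ]
r1 -> r1 + 6·r2
  [ 1  0  0 ]
  [ 0  1  0 ]
  [ 0  0  1 ]
The reduced form has 3 nonzero rows.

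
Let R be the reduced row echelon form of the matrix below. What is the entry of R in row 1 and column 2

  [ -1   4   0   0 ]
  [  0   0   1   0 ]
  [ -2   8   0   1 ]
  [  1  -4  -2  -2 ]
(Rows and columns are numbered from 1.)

-4

Multiply ρ1 by -1.
  [  1  -4   0   0 ]
  [  0   0   1   0 ]
  [ -2   8   0   1 ]
  [  1  -4  -2  -2 ]
Add 2 times ρ1 to ρ3.
  [ 1  -4   0   0 ]
  [ 0   0   1   0 ]
  [ 0   0   0   1 ]
  [ 1  -4  -2  -2 ]
Subtract ρ1 from ρ4.
  [ 1  -4   0   0 ]
  [ 0   0   1   0 ]
  [ 0   0   0   1 ]
  [ 0   0  -2  -2 ]
Add 2 times ρ2 to ρ4.
  [ 1  -4  0   0 ]
  [ 0   0  1   0 ]
  [ 0   0  0   1 ]
  [ 0   0  0  -2 ]
Add 2 times ρ3 to ρ4.
  [ 1  -4  0  0 ]
  [ 0   0  1  0 ]
  [ 0   0  0  1 ]
  [ 0   0  0  0 ]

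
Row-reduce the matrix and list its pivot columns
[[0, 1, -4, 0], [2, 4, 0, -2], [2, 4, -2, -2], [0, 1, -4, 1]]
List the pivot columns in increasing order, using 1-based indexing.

R1 <=> R2
  [ 2  4   0  -2 ]
  [ 0  1  -4   0 ]
  [ 2  4  -2  -2 ]
  [ 0  1  -4   1 ]
R1 ← 1/2·R1
  [ 1  2   0  -1 ]
  [ 0  1  -4   0 ]
  [ 2  4  -2  -2 ]
  [ 0  1  -4   1 ]
R3 ← R3 − 2·R1
  [ 1  2   0  -1 ]
  [ 0  1  -4   0 ]
  [ 0  0  -2   0 ]
  [ 0  1  -4   1 ]
R4 ← R4 − R2
  [ 1  2   0  -1 ]
  [ 0  1  -4   0 ]
  [ 0  0  -2   0 ]
  [ 0  0   0   1 ]
R3 ← -1/2·R3
  [ 1  2   0  -1 ]
  [ 0  1  -4   0 ]
  [ 0  0   1   0 ]
  [ 0  0   0   1 ]
R1 ← R1 + R4
  [ 1  2   0  0 ]
  [ 0  1  -4  0 ]
  [ 0  0   1  0 ]
  [ 0  0   0  1 ]
R2 ← R2 + 4·R3
  [ 1  2  0  0 ]
  [ 0  1  0  0 ]
  [ 0  0  1  0 ]
  [ 0  0  0  1 ]
R1 ← R1 − 2·R2
  [ 1  0  0  0 ]
  [ 0  1  0  0 ]
  [ 0  0  1  0 ]
  [ 0  0  0  1 ]
Pivot columns are the columns containing a leading 1.

1, 2, 3, 4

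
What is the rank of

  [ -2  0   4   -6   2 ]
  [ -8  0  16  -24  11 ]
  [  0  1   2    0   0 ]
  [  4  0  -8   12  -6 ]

Multiply R1 by -1/2.
Add 8 times R1 to R2.
Subtract 4 times R1 from R4.
Swap R2 and R3.
Multiply R3 by 1/3.
Add 2 times R3 to R4.
Add R3 to R1.
The reduced form has 3 nonzero rows.

rank = 3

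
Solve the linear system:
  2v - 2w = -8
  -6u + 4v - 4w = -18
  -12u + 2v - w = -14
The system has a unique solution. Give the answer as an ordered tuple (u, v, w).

(1/3, -6, -2)

Form the augmented matrix and row-reduce:
  [   0  2  -2  |   -8 ]
  [  -6  4  -4  |  -18 ]
  [ -12  2  -1  |  -14 ]
Swap ρ1 and ρ2.
  [  -6  4  -4  |  -18 ]
  [   0  2  -2  |   -8 ]
  [ -12  2  -1  |  -14 ]
Multiply ρ1 by -1/6.
  [   1  -2/3  2/3  |    3 ]
  [   0     2   -2  |   -8 ]
  [ -12     2   -1  |  -14 ]
Add 12 times ρ1 to ρ3.
  [ 1  -2/3  2/3  |   3 ]
  [ 0     2   -2  |  -8 ]
  [ 0    -6    7  |  22 ]
Multiply ρ2 by 1/2.
  [ 1  -2/3  2/3  |   3 ]
  [ 0     1   -1  |  -4 ]
  [ 0    -6    7  |  22 ]
Add 6 times ρ2 to ρ3.
  [ 1  -2/3  2/3  |   3 ]
  [ 0     1   -1  |  -4 ]
  [ 0     0    1  |  -2 ]
Add ρ3 to ρ2.
  [ 1  -2/3  2/3  |   3 ]
  [ 0     1    0  |  -6 ]
  [ 0     0    1  |  -2 ]
Subtract 2/3 times ρ3 from ρ1.
  [ 1  -2/3  0  |  13/3 ]
  [ 0     1  0  |    -6 ]
  [ 0     0  1  |    -2 ]
Add 2/3 times ρ2 to ρ1.
  [ 1  0  0  |  1/3 ]
  [ 0  1  0  |   -6 ]
  [ 0  0  1  |   -2 ]
Reading off the last column: u = 1/3, v = -6, w = -2.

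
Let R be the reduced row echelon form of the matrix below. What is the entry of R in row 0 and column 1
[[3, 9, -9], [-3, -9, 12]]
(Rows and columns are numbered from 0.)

3

R1 ← 1/3·R1
  [  1   3  -3 ]
  [ -3  -9  12 ]
R2 ← R2 + 3·R1
  [ 1  3  -3 ]
  [ 0  0   3 ]
R2 ← 1/3·R2
  [ 1  3  -3 ]
  [ 0  0   1 ]
R1 ← R1 + 3·R2
  [ 1  3  0 ]
  [ 0  0  1 ]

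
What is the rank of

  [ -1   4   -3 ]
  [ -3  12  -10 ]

Multiply ρ1 by -1.
  [  1  -4    3 ]
  [ -3  12  -10 ]
Add 3 times ρ1 to ρ2.
  [ 1  -4   3 ]
  [ 0   0  -1 ]
Multiply ρ2 by -1.
  [ 1  -4  3 ]
  [ 0   0  1 ]
Subtract 3 times ρ2 from ρ1.
  [ 1  -4  0 ]
  [ 0   0  1 ]
The reduced form has 2 nonzero rows.

rank = 2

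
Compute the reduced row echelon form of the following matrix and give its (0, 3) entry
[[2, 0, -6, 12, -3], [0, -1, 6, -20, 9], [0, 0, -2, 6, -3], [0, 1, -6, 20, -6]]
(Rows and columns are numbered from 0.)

Multiply R1 by 1/2.
  [ 1   0  -3    6  -3/2 ]
  [ 0  -1   6  -20     9 ]
  [ 0   0  -2    6    -3 ]
  [ 0   1  -6   20    -6 ]
Multiply R2 by -1.
  [ 1  0  -3   6  -3/2 ]
  [ 0  1  -6  20    -9 ]
  [ 0  0  -2   6    -3 ]
  [ 0  1  -6  20    -6 ]
Subtract R2 from R4.
  [ 1  0  -3   6  -3/2 ]
  [ 0  1  -6  20    -9 ]
  [ 0  0  -2   6    -3 ]
  [ 0  0   0   0     3 ]
Multiply R3 by -1/2.
  [ 1  0  -3   6  -3/2 ]
  [ 0  1  -6  20    -9 ]
  [ 0  0   1  -3   3/2 ]
  [ 0  0   0   0     3 ]
Multiply R4 by 1/3.
  [ 1  0  -3   6  -3/2 ]
  [ 0  1  -6  20    -9 ]
  [ 0  0   1  -3   3/2 ]
  [ 0  0   0   0     1 ]
Subtract 3/2 times R4 from R3.
  [ 1  0  -3   6  -3/2 ]
  [ 0  1  -6  20    -9 ]
  [ 0  0   1  -3     0 ]
  [ 0  0   0   0     1 ]
Add 9 times R4 to R2.
  [ 1  0  -3   6  -3/2 ]
  [ 0  1  -6  20     0 ]
  [ 0  0   1  -3     0 ]
  [ 0  0   0   0     1 ]
Add 3/2 times R4 to R1.
  [ 1  0  -3   6  0 ]
  [ 0  1  -6  20  0 ]
  [ 0  0   1  -3  0 ]
  [ 0  0   0   0  1 ]
Add 6 times R3 to R2.
  [ 1  0  -3   6  0 ]
  [ 0  1   0   2  0 ]
  [ 0  0   1  -3  0 ]
  [ 0  0   0   0  1 ]
Add 3 times R3 to R1.
  [ 1  0  0  -3  0 ]
  [ 0  1  0   2  0 ]
  [ 0  0  1  -3  0 ]
  [ 0  0  0   0  1 ]

-3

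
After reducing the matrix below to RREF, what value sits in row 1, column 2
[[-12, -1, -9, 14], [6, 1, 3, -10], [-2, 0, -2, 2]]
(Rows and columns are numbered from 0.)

-3

ρ1 ← -1/12·ρ1
  [  1  1/12  3/4  -7/6 ]
  [  6     1    3   -10 ]
  [ -2     0   -2     2 ]
ρ2 ← ρ2 − 6·ρ1
  [  1  1/12   3/4  -7/6 ]
  [  0   1/2  -3/2    -3 ]
  [ -2     0    -2     2 ]
ρ3 ← ρ3 + 2·ρ1
  [ 1  1/12   3/4  -7/6 ]
  [ 0   1/2  -3/2    -3 ]
  [ 0   1/6  -1/2  -1/3 ]
ρ2 ← 2·ρ2
  [ 1  1/12   3/4  -7/6 ]
  [ 0     1    -3    -6 ]
  [ 0   1/6  -1/2  -1/3 ]
ρ3 ← ρ3 − 1/6·ρ2
  [ 1  1/12  3/4  -7/6 ]
  [ 0     1   -3    -6 ]
  [ 0     0    0   2/3 ]
ρ3 ← 3/2·ρ3
  [ 1  1/12  3/4  -7/6 ]
  [ 0     1   -3    -6 ]
  [ 0     0    0     1 ]
ρ2 ← ρ2 + 6·ρ3
  [ 1  1/12  3/4  -7/6 ]
  [ 0     1   -3     0 ]
  [ 0     0    0     1 ]
ρ1 ← ρ1 + 7/6·ρ3
  [ 1  1/12  3/4  0 ]
  [ 0     1   -3  0 ]
  [ 0     0    0  1 ]
ρ1 ← ρ1 − 1/12·ρ2
  [ 1  0   1  0 ]
  [ 0  1  -3  0 ]
  [ 0  0   0  1 ]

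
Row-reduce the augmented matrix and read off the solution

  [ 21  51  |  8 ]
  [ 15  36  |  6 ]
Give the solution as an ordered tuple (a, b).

Multiply R1 by 1/21.
  [  1  17/7  |  8/21 ]
  [ 15    36  |     6 ]
Subtract 15 times R1 from R2.
  [ 1  17/7  |  8/21 ]
  [ 0  -3/7  |   2/7 ]
Multiply R2 by -7/3.
  [ 1  17/7  |  8/21 ]
  [ 0     1  |  -2/3 ]
Subtract 17/7 times R2 from R1.
  [ 1  0  |     2 ]
  [ 0  1  |  -2/3 ]
Reading off the last column: a = 2, b = -2/3.

(2, -2/3)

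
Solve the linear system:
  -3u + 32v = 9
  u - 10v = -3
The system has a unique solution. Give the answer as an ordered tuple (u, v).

(-3, 0)

Form the augmented matrix and row-reduce:
  [ -3   32  |   9 ]
  [  1  -10  |  -3 ]
r1 ← -1/3·r1
r2 ← r2 − r1
r2 ← 3/2·r2
r1 ← r1 + 32/3·r2
Reading off the last column: u = -3, v = 0.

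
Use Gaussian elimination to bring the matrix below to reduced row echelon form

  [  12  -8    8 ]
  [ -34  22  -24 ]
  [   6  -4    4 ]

Multiply R1 by 1/12.
  [   1  -2/3  2/3 ]
  [ -34    22  -24 ]
  [   6    -4    4 ]
Add 34 times R1 to R2.
  [ 1  -2/3   2/3 ]
  [ 0  -2/3  -4/3 ]
  [ 6    -4     4 ]
Subtract 6 times R1 from R3.
  [ 1  -2/3   2/3 ]
  [ 0  -2/3  -4/3 ]
  [ 0     0     0 ]
Multiply R2 by -3/2.
  [ 1  -2/3  2/3 ]
  [ 0     1    2 ]
  [ 0     0    0 ]
Add 2/3 times R2 to R1.
  [ 1  0  2 ]
  [ 0  1  2 ]
  [ 0  0  0 ]

[[1, 0, 2], [0, 1, 2], [0, 0, 0]]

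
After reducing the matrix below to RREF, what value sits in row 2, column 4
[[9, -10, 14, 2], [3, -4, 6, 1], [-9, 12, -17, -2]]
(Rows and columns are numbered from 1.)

Multiply r1 by 1/9.
  [  1  -10/9  14/9  2/9 ]
  [  3     -4     6    1 ]
  [ -9     12   -17   -2 ]
Subtract 3 times r1 from r2.
  [  1  -10/9  14/9  2/9 ]
  [  0   -2/3   4/3  1/3 ]
  [ -9     12   -17   -2 ]
Add 9 times r1 to r3.
  [ 1  -10/9  14/9  2/9 ]
  [ 0   -2/3   4/3  1/3 ]
  [ 0      2    -3    0 ]
Multiply r2 by -3/2.
  [ 1  -10/9  14/9   2/9 ]
  [ 0      1    -2  -1/2 ]
  [ 0      2    -3     0 ]
Subtract 2 times r2 from r3.
  [ 1  -10/9  14/9   2/9 ]
  [ 0      1    -2  -1/2 ]
  [ 0      0     1     1 ]
Add 2 times r3 to r2.
  [ 1  -10/9  14/9  2/9 ]
  [ 0      1     0  3/2 ]
  [ 0      0     1    1 ]
Subtract 14/9 times r3 from r1.
  [ 1  -10/9  0  -4/3 ]
  [ 0      1  0   3/2 ]
  [ 0      0  1     1 ]
Add 10/9 times r2 to r1.
  [ 1  0  0  1/3 ]
  [ 0  1  0  3/2 ]
  [ 0  0  1    1 ]

3/2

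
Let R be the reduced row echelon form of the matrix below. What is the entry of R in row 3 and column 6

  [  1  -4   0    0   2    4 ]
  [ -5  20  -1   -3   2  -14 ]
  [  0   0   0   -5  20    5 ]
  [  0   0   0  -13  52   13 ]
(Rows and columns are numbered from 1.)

-1

R2 ← R2 + 5·R1
  [ 1  -4   0    0   2   4 ]
  [ 0   0  -1   -3  12   6 ]
  [ 0   0   0   -5  20   5 ]
  [ 0   0   0  -13  52  13 ]
R2 ← -1·R2
  [ 1  -4  0    0    2   4 ]
  [ 0   0  1    3  -12  -6 ]
  [ 0   0  0   -5   20   5 ]
  [ 0   0  0  -13   52  13 ]
R3 ← -1/5·R3
  [ 1  -4  0    0    2   4 ]
  [ 0   0  1    3  -12  -6 ]
  [ 0   0  0    1   -4  -1 ]
  [ 0   0  0  -13   52  13 ]
R4 ← R4 + 13·R3
  [ 1  -4  0  0    2   4 ]
  [ 0   0  1  3  -12  -6 ]
  [ 0   0  0  1   -4  -1 ]
  [ 0   0  0  0    0   0 ]
R2 ← R2 − 3·R3
  [ 1  -4  0  0   2   4 ]
  [ 0   0  1  0   0  -3 ]
  [ 0   0  0  1  -4  -1 ]
  [ 0   0  0  0   0   0 ]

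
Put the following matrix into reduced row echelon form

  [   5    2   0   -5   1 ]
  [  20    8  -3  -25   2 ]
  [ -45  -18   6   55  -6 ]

[[1, 2/5, 0, -1, 0], [0, 0, 1, 5/3, 0], [0, 0, 0, 0, 1]]

r1 ← 1/5·r1
  [   1  2/5   0   -1  1/5 ]
  [  20    8  -3  -25    2 ]
  [ -45  -18   6   55   -6 ]
r2 ← r2 − 20·r1
  [   1  2/5   0  -1  1/5 ]
  [   0    0  -3  -5   -2 ]
  [ -45  -18   6  55   -6 ]
r3 ← r3 + 45·r1
  [ 1  2/5   0  -1  1/5 ]
  [ 0    0  -3  -5   -2 ]
  [ 0    0   6  10    3 ]
r2 ← -1/3·r2
  [ 1  2/5  0   -1  1/5 ]
  [ 0    0  1  5/3  2/3 ]
  [ 0    0  6   10    3 ]
r3 ← r3 − 6·r2
  [ 1  2/5  0   -1  1/5 ]
  [ 0    0  1  5/3  2/3 ]
  [ 0    0  0    0   -1 ]
r3 ← -1·r3
  [ 1  2/5  0   -1  1/5 ]
  [ 0    0  1  5/3  2/3 ]
  [ 0    0  0    0    1 ]
r2 ← r2 − 2/3·r3
  [ 1  2/5  0   -1  1/5 ]
  [ 0    0  1  5/3    0 ]
  [ 0    0  0    0    1 ]
r1 ← r1 − 1/5·r3
  [ 1  2/5  0   -1  0 ]
  [ 0    0  1  5/3  0 ]
  [ 0    0  0    0  1 ]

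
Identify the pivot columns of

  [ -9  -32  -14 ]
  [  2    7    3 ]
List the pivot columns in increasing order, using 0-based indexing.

ρ1 := -1/9·ρ1
  [ 1  32/9  14/9 ]
  [ 2     7     3 ]
ρ2 := ρ2 − 2·ρ1
  [ 1  32/9  14/9 ]
  [ 0  -1/9  -1/9 ]
ρ2 := -9·ρ2
  [ 1  32/9  14/9 ]
  [ 0     1     1 ]
ρ1 := ρ1 − 32/9·ρ2
  [ 1  0  -2 ]
  [ 0  1   1 ]
Pivot columns are the columns containing a leading 1.

0, 1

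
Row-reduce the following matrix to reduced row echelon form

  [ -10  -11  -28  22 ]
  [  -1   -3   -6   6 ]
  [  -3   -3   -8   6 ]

R1 -> -1/10·R1
  [  1  11/10  14/5  -11/5 ]
  [ -1     -3    -6      6 ]
  [ -3     -3    -8      6 ]
R2 -> R2 + R1
  [  1   11/10   14/5  -11/5 ]
  [  0  -19/10  -16/5   19/5 ]
  [ -3      -3     -8      6 ]
R3 -> R3 + 3·R1
  [ 1   11/10   14/5  -11/5 ]
  [ 0  -19/10  -16/5   19/5 ]
  [ 0    3/10    2/5   -3/5 ]
R2 -> -10/19·R2
  [ 1  11/10   14/5  -11/5 ]
  [ 0      1  32/19     -2 ]
  [ 0   3/10    2/5   -3/5 ]
R3 -> R3 − 3/10·R2
  [ 1  11/10   14/5  -11/5 ]
  [ 0      1  32/19     -2 ]
  [ 0      0  -2/19      0 ]
R3 -> -19/2·R3
  [ 1  11/10   14/5  -11/5 ]
  [ 0      1  32/19     -2 ]
  [ 0      0      1      0 ]
R2 -> R2 − 32/19·R3
  [ 1  11/10  14/5  -11/5 ]
  [ 0      1     0     -2 ]
  [ 0      0     1      0 ]
R1 -> R1 − 14/5·R3
  [ 1  11/10  0  -11/5 ]
  [ 0      1  0     -2 ]
  [ 0      0  1      0 ]
R1 -> R1 − 11/10·R2
  [ 1  0  0   0 ]
  [ 0  1  0  -2 ]
  [ 0  0  1   0 ]

[[1, 0, 0, 0], [0, 1, 0, -2], [0, 0, 1, 0]]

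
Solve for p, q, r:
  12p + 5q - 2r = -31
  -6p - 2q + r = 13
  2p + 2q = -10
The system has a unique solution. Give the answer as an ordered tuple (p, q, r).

Form the augmented matrix and row-reduce:
  [ 12   5  -2  |  -31 ]
  [ -6  -2   1  |   13 ]
  [  2   2   0  |  -10 ]
R1 := 1/12·R1
  [  1  5/12  -1/6  |  -31/12 ]
  [ -6    -2     1  |      13 ]
  [  2     2     0  |     -10 ]
R2 := R2 + 6·R1
  [ 1  5/12  -1/6  |  -31/12 ]
  [ 0   1/2     0  |    -5/2 ]
  [ 2     2     0  |     -10 ]
R3 := R3 − 2·R1
  [ 1  5/12  -1/6  |  -31/12 ]
  [ 0   1/2     0  |    -5/2 ]
  [ 0   7/6   1/3  |   -29/6 ]
R2 := 2·R2
  [ 1  5/12  -1/6  |  -31/12 ]
  [ 0     1     0  |      -5 ]
  [ 0   7/6   1/3  |   -29/6 ]
R3 := R3 − 7/6·R2
  [ 1  5/12  -1/6  |  -31/12 ]
  [ 0     1     0  |      -5 ]
  [ 0     0   1/3  |       1 ]
R3 := 3·R3
  [ 1  5/12  -1/6  |  -31/12 ]
  [ 0     1     0  |      -5 ]
  [ 0     0     1  |       3 ]
R1 := R1 + 1/6·R3
  [ 1  5/12  0  |  -25/12 ]
  [ 0     1  0  |      -5 ]
  [ 0     0  1  |       3 ]
R1 := R1 − 5/12·R2
  [ 1  0  0  |   0 ]
  [ 0  1  0  |  -5 ]
  [ 0  0  1  |   3 ]
Reading off the last column: p = 0, q = -5, r = 3.

(0, -5, 3)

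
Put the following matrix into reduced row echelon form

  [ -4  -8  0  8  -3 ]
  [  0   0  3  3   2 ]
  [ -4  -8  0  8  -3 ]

Multiply R1 by -1/4.
  [  1   2  0  -2  3/4 ]
  [  0   0  3   3    2 ]
  [ -4  -8  0   8   -3 ]
Add 4 times R1 to R3.
  [ 1  2  0  -2  3/4 ]
  [ 0  0  3   3    2 ]
  [ 0  0  0   0    0 ]
Multiply R2 by 1/3.
  [ 1  2  0  -2  3/4 ]
  [ 0  0  1   1  2/3 ]
  [ 0  0  0   0    0 ]

[[1, 2, 0, -2, 3/4], [0, 0, 1, 1, 2/3], [0, 0, 0, 0, 0]]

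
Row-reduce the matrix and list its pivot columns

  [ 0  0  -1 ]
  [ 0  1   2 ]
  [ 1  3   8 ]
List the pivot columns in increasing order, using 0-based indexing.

0, 1, 2

R1 ↔ R3
  [ 1  3   8 ]
  [ 0  1   2 ]
  [ 0  0  -1 ]
R3 → -1·R3
  [ 1  3  8 ]
  [ 0  1  2 ]
  [ 0  0  1 ]
R2 → R2 − 2·R3
  [ 1  3  8 ]
  [ 0  1  0 ]
  [ 0  0  1 ]
R1 → R1 − 8·R3
  [ 1  3  0 ]
  [ 0  1  0 ]
  [ 0  0  1 ]
R1 → R1 − 3·R2
  [ 1  0  0 ]
  [ 0  1  0 ]
  [ 0  0  1 ]
Pivot columns are the columns containing a leading 1.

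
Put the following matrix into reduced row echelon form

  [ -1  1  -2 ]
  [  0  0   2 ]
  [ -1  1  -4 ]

R1 -> -1·R1
  [  1  -1   2 ]
  [  0   0   2 ]
  [ -1   1  -4 ]
R3 -> R3 + R1
  [ 1  -1   2 ]
  [ 0   0   2 ]
  [ 0   0  -2 ]
R2 -> 1/2·R2
  [ 1  -1   2 ]
  [ 0   0   1 ]
  [ 0   0  -2 ]
R3 -> R3 + 2·R2
  [ 1  -1  2 ]
  [ 0   0  1 ]
  [ 0   0  0 ]
R1 -> R1 − 2·R2
  [ 1  -1  0 ]
  [ 0   0  1 ]
  [ 0   0  0 ]

[[1, -1, 0], [0, 0, 1], [0, 0, 0]]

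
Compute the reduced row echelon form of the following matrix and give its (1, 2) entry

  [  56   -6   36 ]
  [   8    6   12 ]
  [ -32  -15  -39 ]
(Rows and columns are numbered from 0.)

r1 → 1/56·r1
  [   1  -3/28  9/14 ]
  [   8      6    12 ]
  [ -32    -15   -39 ]
r2 → r2 − 8·r1
  [   1  -3/28  9/14 ]
  [   0   48/7  48/7 ]
  [ -32    -15   -39 ]
r3 → r3 + 32·r1
  [ 1   -3/28    9/14 ]
  [ 0    48/7    48/7 ]
  [ 0  -129/7  -129/7 ]
r2 → 7/48·r2
  [ 1   -3/28    9/14 ]
  [ 0       1       1 ]
  [ 0  -129/7  -129/7 ]
r3 → r3 + 129/7·r2
  [ 1  -3/28  9/14 ]
  [ 0      1     1 ]
  [ 0      0     0 ]
r1 → r1 + 3/28·r2
  [ 1  0  3/4 ]
  [ 0  1    1 ]
  [ 0  0    0 ]

1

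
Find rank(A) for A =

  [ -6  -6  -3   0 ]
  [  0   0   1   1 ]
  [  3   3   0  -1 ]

rank = 3

ρ1 -> -1/6·ρ1
  [ 1  1  1/2   0 ]
  [ 0  0    1   1 ]
  [ 3  3    0  -1 ]
ρ3 -> ρ3 − 3·ρ1
  [ 1  1   1/2   0 ]
  [ 0  0     1   1 ]
  [ 0  0  -3/2  -1 ]
ρ3 -> ρ3 + 3/2·ρ2
  [ 1  1  1/2    0 ]
  [ 0  0    1    1 ]
  [ 0  0    0  1/2 ]
ρ3 -> 2·ρ3
  [ 1  1  1/2  0 ]
  [ 0  0    1  1 ]
  [ 0  0    0  1 ]
ρ2 -> ρ2 − ρ3
  [ 1  1  1/2  0 ]
  [ 0  0    1  0 ]
  [ 0  0    0  1 ]
ρ1 -> ρ1 − 1/2·ρ2
  [ 1  1  0  0 ]
  [ 0  0  1  0 ]
  [ 0  0  0  1 ]
The reduced form has 3 nonzero rows.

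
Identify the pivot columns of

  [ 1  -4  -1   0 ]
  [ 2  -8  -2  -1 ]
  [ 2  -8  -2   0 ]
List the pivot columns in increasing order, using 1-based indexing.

1, 4

R2 → R2 − 2·R1
  [ 1  -4  -1   0 ]
  [ 0   0   0  -1 ]
  [ 2  -8  -2   0 ]
R3 → R3 − 2·R1
  [ 1  -4  -1   0 ]
  [ 0   0   0  -1 ]
  [ 0   0   0   0 ]
R2 → -1·R2
  [ 1  -4  -1  0 ]
  [ 0   0   0  1 ]
  [ 0   0   0  0 ]
Pivot columns are the columns containing a leading 1.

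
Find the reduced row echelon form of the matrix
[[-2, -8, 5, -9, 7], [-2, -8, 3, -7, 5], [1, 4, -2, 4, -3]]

[[1, 4, 0, 2, -1], [0, 0, 1, -1, 1], [0, 0, 0, 0, 0]]

r1 → -1/2·r1
  [  1   4  -5/2  9/2  -7/2 ]
  [ -2  -8     3   -7     5 ]
  [  1   4    -2    4    -3 ]
r2 → r2 + 2·r1
  [ 1  4  -5/2  9/2  -7/2 ]
  [ 0  0    -2    2    -2 ]
  [ 1  4    -2    4    -3 ]
r3 → r3 − r1
  [ 1  4  -5/2   9/2  -7/2 ]
  [ 0  0    -2     2    -2 ]
  [ 0  0   1/2  -1/2   1/2 ]
r2 → -1/2·r2
  [ 1  4  -5/2   9/2  -7/2 ]
  [ 0  0     1    -1     1 ]
  [ 0  0   1/2  -1/2   1/2 ]
r3 → r3 − 1/2·r2
  [ 1  4  -5/2  9/2  -7/2 ]
  [ 0  0     1   -1     1 ]
  [ 0  0     0    0     0 ]
r1 → r1 + 5/2·r2
  [ 1  4  0   2  -1 ]
  [ 0  0  1  -1   1 ]
  [ 0  0  0   0   0 ]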